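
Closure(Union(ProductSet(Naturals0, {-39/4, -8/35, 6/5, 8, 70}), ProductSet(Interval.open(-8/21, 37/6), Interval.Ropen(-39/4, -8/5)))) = Union(ProductSet({-8/21, 37/6}, Interval(-39/4, -8/5)), ProductSet(Interval(-8/21, 37/6), {-39/4, -8/5}), ProductSet(Interval.open(-8/21, 37/6), Interval.Ropen(-39/4, -8/5)), ProductSet(Union(Complement(Naturals0, Interval.open(-8/21, 37/6)), Naturals0), {-39/4, -8/35, 6/5, 8, 70}))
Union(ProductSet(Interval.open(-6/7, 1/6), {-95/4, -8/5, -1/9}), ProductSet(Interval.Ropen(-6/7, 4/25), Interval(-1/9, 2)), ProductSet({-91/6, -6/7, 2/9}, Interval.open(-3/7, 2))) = Union(ProductSet({-91/6, -6/7, 2/9}, Interval.open(-3/7, 2)), ProductSet(Interval.Ropen(-6/7, 4/25), Interval(-1/9, 2)), ProductSet(Interval.open(-6/7, 1/6), {-95/4, -8/5, -1/9}))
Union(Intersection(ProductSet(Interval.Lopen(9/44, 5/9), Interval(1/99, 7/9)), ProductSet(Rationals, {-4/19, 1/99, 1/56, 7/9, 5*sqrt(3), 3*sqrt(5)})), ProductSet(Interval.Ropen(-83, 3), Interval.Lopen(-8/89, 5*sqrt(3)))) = ProductSet(Interval.Ropen(-83, 3), Interval.Lopen(-8/89, 5*sqrt(3)))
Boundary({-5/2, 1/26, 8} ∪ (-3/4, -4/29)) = {-5/2, -3/4, -4/29, 1/26, 8}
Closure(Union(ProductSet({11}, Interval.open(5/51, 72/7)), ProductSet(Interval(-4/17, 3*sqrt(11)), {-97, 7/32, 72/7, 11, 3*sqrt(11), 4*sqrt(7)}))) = Union(ProductSet({11}, Interval(5/51, 72/7)), ProductSet(Interval(-4/17, 3*sqrt(11)), {-97, 7/32, 72/7, 11, 3*sqrt(11), 4*sqrt(7)}))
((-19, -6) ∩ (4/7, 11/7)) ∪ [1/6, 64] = [1/6, 64]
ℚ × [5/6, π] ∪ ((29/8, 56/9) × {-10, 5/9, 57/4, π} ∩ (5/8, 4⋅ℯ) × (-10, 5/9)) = ℚ × [5/6, π]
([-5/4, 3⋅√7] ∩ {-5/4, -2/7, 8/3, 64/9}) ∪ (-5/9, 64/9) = {-5/4} ∪ (-5/9, 64/9]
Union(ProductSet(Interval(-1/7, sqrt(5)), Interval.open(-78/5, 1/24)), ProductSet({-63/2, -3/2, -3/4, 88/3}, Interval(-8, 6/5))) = Union(ProductSet({-63/2, -3/2, -3/4, 88/3}, Interval(-8, 6/5)), ProductSet(Interval(-1/7, sqrt(5)), Interval.open(-78/5, 1/24)))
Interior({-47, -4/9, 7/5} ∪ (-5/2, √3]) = (-5/2, √3)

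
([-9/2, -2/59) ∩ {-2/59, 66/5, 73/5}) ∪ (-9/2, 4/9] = (-9/2, 4/9]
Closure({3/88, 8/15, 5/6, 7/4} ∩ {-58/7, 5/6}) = {5/6}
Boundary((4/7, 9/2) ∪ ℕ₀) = {4/7, 9/2} ∪ (ℕ₀ \ (4/7, 9/2))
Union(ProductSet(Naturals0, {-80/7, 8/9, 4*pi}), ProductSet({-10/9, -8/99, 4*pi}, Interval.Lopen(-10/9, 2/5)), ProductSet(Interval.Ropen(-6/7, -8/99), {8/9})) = Union(ProductSet({-10/9, -8/99, 4*pi}, Interval.Lopen(-10/9, 2/5)), ProductSet(Interval.Ropen(-6/7, -8/99), {8/9}), ProductSet(Naturals0, {-80/7, 8/9, 4*pi}))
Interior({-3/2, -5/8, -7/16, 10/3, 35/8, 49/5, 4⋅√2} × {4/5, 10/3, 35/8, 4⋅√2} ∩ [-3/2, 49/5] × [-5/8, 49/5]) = ∅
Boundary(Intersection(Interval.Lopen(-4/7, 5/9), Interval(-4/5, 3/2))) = {-4/7, 5/9}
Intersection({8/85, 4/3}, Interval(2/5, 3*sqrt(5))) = {4/3}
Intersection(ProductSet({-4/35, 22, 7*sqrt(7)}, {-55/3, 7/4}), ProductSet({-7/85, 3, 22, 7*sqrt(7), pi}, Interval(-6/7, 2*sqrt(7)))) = ProductSet({22, 7*sqrt(7)}, {7/4})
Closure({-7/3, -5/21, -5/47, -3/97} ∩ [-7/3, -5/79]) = {-7/3, -5/21, -5/47}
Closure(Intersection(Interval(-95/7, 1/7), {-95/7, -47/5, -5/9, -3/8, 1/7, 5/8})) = {-95/7, -47/5, -5/9, -3/8, 1/7}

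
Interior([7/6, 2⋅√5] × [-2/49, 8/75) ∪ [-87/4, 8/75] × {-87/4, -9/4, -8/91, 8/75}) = (7/6, 2⋅√5) × (-2/49, 8/75)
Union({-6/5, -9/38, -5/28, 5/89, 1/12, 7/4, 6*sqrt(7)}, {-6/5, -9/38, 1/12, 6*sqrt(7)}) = {-6/5, -9/38, -5/28, 5/89, 1/12, 7/4, 6*sqrt(7)}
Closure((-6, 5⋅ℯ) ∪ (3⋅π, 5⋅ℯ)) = [-6, 5⋅ℯ]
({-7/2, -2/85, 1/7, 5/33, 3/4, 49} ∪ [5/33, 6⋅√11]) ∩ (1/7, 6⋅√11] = [5/33, 6⋅√11]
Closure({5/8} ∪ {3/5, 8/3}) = {3/5, 5/8, 8/3}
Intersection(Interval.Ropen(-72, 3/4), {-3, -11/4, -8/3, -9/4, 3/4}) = {-3, -11/4, -8/3, -9/4}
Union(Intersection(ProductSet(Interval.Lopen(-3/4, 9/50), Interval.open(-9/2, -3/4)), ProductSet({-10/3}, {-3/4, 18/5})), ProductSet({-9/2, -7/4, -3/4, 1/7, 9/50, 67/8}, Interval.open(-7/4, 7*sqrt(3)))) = ProductSet({-9/2, -7/4, -3/4, 1/7, 9/50, 67/8}, Interval.open(-7/4, 7*sqrt(3)))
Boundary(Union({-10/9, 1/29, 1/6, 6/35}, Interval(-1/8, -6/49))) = {-10/9, -1/8, -6/49, 1/29, 1/6, 6/35}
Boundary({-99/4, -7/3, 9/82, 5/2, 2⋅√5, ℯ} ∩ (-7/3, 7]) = {9/82, 5/2, 2⋅√5, ℯ}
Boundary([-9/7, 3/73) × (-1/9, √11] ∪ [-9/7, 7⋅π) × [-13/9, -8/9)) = ({-9/7, 3/73} × [-1/9, √11]) ∪ ({-9/7, 7⋅π} × [-13/9, -8/9]) ∪ ([-9/7, 3/73] × {-1/9, √11}) ∪ ([-9/7, 7⋅π] × {-13/9, -8/9})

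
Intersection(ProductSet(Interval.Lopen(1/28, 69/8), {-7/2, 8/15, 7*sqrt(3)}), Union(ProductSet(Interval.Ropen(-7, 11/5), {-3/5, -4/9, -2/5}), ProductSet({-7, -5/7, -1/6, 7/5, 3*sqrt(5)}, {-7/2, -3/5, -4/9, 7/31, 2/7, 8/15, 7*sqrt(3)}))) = ProductSet({7/5, 3*sqrt(5)}, {-7/2, 8/15, 7*sqrt(3)})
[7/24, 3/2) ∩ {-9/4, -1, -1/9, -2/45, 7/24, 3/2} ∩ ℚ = {7/24}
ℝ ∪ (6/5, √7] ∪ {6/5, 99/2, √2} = (-∞, ∞)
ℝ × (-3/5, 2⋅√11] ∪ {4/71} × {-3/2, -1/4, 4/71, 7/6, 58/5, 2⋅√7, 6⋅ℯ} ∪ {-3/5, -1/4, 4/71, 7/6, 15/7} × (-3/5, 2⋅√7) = (ℝ × (-3/5, 2⋅√11]) ∪ ({4/71} × {-3/2, -1/4, 4/71, 7/6, 58/5, 2⋅√7, 6⋅ℯ})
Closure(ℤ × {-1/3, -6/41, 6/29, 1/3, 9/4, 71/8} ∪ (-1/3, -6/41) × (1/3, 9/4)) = ({-1/3, -6/41} × [1/3, 9/4]) ∪ (ℤ × {-1/3, -6/41, 6/29, 1/3, 9/4, 71/8}) ∪ ([-1/3, -6/41] × {1/3, 9/4}) ∪ ((-1/3, -6/41) × (1/3, 9/4))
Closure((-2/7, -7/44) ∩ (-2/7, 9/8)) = [-2/7, -7/44]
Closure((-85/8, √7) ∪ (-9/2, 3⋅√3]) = [-85/8, 3⋅√3]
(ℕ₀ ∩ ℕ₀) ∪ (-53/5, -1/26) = (-53/5, -1/26) ∪ ℕ₀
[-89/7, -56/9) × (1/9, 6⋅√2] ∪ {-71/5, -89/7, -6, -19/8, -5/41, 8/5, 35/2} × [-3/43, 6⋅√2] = ([-89/7, -56/9) × (1/9, 6⋅√2]) ∪ ({-71/5, -89/7, -6, -19/8, -5/41, 8/5, 35/2} × [-3/43, 6⋅√2])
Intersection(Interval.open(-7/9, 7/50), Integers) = Range(0, 1, 1)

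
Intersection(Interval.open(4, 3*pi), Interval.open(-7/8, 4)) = EmptySet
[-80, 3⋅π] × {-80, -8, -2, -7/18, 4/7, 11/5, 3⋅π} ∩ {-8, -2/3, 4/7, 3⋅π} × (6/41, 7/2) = {-8, -2/3, 4/7, 3⋅π} × {4/7, 11/5}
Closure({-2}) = {-2}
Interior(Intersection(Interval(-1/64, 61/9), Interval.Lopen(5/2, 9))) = Interval.open(5/2, 61/9)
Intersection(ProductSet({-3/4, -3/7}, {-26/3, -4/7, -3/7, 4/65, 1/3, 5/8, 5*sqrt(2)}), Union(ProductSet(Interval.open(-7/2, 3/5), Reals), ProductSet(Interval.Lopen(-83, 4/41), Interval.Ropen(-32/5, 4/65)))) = ProductSet({-3/4, -3/7}, {-26/3, -4/7, -3/7, 4/65, 1/3, 5/8, 5*sqrt(2)})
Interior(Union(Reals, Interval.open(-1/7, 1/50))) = Interval(-oo, oo)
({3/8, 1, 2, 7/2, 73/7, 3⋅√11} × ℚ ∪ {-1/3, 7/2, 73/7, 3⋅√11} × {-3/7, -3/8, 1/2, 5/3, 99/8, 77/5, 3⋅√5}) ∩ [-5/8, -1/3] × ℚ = {-1/3} × {-3/7, -3/8, 1/2, 5/3, 99/8, 77/5}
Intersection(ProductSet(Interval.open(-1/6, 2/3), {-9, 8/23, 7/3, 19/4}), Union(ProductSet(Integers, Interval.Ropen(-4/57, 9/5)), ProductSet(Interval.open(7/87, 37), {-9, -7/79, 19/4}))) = Union(ProductSet(Interval.open(7/87, 2/3), {-9, 19/4}), ProductSet(Range(0, 1, 1), {8/23}))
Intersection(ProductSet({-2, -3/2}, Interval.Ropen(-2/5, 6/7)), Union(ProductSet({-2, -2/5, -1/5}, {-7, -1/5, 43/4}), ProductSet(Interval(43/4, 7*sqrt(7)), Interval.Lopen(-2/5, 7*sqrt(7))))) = ProductSet({-2}, {-1/5})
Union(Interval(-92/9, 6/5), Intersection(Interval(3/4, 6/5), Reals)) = Interval(-92/9, 6/5)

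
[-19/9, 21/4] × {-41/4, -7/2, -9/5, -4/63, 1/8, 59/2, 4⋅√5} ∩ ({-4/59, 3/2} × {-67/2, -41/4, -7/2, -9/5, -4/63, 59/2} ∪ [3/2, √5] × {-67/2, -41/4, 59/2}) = ({-4/59, 3/2} × {-41/4, -7/2, -9/5, -4/63, 59/2}) ∪ ([3/2, √5] × {-41/4, 59/2})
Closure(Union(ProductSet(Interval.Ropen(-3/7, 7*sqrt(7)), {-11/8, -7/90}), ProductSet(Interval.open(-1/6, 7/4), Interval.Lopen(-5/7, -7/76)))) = Union(ProductSet({-1/6, 7/4}, Interval(-5/7, -7/76)), ProductSet(Interval(-3/7, 7*sqrt(7)), {-11/8, -7/90}), ProductSet(Interval(-1/6, 7/4), {-5/7, -7/76}), ProductSet(Interval.open(-1/6, 7/4), Interval.Lopen(-5/7, -7/76)))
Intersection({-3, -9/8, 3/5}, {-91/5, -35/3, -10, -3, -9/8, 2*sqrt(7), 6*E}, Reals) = {-3, -9/8}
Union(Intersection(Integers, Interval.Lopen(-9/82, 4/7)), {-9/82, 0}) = Union({-9/82}, Range(0, 1, 1))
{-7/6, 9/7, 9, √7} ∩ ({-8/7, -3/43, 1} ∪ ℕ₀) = {9}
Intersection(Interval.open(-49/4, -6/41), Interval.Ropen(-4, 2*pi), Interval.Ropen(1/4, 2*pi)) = EmptySet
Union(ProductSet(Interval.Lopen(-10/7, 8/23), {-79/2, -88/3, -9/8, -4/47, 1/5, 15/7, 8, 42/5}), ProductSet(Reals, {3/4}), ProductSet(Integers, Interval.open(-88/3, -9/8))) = Union(ProductSet(Integers, Interval.open(-88/3, -9/8)), ProductSet(Interval.Lopen(-10/7, 8/23), {-79/2, -88/3, -9/8, -4/47, 1/5, 15/7, 8, 42/5}), ProductSet(Reals, {3/4}))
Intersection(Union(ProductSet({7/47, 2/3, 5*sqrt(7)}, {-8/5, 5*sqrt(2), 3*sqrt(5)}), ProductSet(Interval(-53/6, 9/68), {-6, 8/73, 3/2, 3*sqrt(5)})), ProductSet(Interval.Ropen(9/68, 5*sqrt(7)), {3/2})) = ProductSet({9/68}, {3/2})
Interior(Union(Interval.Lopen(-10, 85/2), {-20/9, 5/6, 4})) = Interval.open(-10, 85/2)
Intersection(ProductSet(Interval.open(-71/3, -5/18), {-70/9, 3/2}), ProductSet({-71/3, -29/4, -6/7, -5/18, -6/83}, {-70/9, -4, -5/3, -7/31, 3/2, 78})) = ProductSet({-29/4, -6/7}, {-70/9, 3/2})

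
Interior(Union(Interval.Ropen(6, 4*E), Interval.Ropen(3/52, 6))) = Interval.open(3/52, 4*E)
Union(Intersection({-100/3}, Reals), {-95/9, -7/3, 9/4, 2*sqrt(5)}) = {-100/3, -95/9, -7/3, 9/4, 2*sqrt(5)}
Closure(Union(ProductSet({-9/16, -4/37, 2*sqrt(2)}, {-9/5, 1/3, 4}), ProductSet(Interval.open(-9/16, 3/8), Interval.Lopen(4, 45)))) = Union(ProductSet({-9/16, 3/8}, Interval(4, 45)), ProductSet({-9/16, -4/37, 2*sqrt(2)}, {-9/5, 1/3, 4}), ProductSet(Interval(-9/16, 3/8), {4, 45}), ProductSet(Interval.open(-9/16, 3/8), Interval.Lopen(4, 45)))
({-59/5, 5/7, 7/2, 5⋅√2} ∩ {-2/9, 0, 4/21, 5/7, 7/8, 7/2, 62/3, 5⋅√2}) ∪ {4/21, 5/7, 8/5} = {4/21, 5/7, 8/5, 7/2, 5⋅√2}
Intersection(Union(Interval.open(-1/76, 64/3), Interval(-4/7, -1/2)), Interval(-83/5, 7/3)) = Union(Interval(-4/7, -1/2), Interval.Lopen(-1/76, 7/3))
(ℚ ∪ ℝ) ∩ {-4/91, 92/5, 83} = {-4/91, 92/5, 83}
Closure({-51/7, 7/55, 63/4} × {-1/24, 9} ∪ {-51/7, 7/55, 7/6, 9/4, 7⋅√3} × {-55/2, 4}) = ({-51/7, 7/55, 63/4} × {-1/24, 9}) ∪ ({-51/7, 7/55, 7/6, 9/4, 7⋅√3} × {-55/2, 4})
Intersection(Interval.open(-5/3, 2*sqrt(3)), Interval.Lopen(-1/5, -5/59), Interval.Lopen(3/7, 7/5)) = EmptySet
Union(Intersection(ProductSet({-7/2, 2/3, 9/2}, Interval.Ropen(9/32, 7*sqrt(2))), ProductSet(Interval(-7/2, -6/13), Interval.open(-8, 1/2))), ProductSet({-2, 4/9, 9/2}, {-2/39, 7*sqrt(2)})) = Union(ProductSet({-7/2}, Interval.Ropen(9/32, 1/2)), ProductSet({-2, 4/9, 9/2}, {-2/39, 7*sqrt(2)}))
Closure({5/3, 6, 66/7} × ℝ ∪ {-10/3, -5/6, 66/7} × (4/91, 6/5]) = ({5/3, 6, 66/7} × ℝ) ∪ ({-10/3, -5/6, 66/7} × [4/91, 6/5])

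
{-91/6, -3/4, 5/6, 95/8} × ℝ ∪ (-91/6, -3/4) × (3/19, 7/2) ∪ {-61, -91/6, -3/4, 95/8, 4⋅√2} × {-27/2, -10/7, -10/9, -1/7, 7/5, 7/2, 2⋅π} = ({-91/6, -3/4, 5/6, 95/8} × ℝ) ∪ ((-91/6, -3/4) × (3/19, 7/2)) ∪ ({-61, -91/6, -3/4, 95/8, 4⋅√2} × {-27/2, -10/7, -10/9, -1/7, 7/5, 7/2, 2⋅π})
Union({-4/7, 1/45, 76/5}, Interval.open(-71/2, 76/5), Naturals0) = Union(Interval.Lopen(-71/2, 76/5), Naturals0)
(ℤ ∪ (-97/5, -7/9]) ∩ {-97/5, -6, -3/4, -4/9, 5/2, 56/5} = {-6}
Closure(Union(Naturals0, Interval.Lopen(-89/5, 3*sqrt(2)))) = Union(Complement(Naturals0, Interval.open(-89/5, 3*sqrt(2))), Interval(-89/5, 3*sqrt(2)), Naturals0)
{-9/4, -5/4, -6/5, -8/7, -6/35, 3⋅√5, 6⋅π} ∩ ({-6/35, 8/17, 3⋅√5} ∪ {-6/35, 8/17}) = {-6/35, 3⋅√5}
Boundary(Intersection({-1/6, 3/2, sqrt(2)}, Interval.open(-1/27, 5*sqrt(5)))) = {3/2, sqrt(2)}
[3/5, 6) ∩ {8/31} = ∅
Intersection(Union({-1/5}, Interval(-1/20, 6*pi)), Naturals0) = Range(0, 19, 1)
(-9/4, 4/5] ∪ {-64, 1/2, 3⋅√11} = {-64, 3⋅√11} ∪ (-9/4, 4/5]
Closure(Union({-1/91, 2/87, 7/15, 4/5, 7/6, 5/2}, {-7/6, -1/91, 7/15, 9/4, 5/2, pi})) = {-7/6, -1/91, 2/87, 7/15, 4/5, 7/6, 9/4, 5/2, pi}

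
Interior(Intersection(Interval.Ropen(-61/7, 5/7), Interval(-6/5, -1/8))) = Interval.open(-6/5, -1/8)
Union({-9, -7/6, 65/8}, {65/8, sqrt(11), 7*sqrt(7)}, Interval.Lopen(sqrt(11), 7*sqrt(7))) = Union({-9, -7/6}, Interval(sqrt(11), 7*sqrt(7)))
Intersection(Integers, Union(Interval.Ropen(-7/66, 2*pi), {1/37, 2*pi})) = Range(0, 7, 1)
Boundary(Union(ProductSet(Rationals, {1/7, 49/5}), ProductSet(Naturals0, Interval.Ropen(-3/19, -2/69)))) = Union(ProductSet(Naturals0, Interval(-3/19, -2/69)), ProductSet(Reals, {1/7, 49/5}))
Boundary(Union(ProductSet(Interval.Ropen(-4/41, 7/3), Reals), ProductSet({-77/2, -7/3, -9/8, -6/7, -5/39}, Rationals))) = ProductSet({-77/2, -7/3, -9/8, -6/7, -5/39, -4/41, 7/3}, Reals)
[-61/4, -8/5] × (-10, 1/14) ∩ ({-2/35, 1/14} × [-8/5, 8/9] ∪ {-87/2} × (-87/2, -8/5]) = ∅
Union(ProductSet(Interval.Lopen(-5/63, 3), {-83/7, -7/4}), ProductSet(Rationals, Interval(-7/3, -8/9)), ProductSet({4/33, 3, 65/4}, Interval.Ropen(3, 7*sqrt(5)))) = Union(ProductSet({4/33, 3, 65/4}, Interval.Ropen(3, 7*sqrt(5))), ProductSet(Interval.Lopen(-5/63, 3), {-83/7, -7/4}), ProductSet(Rationals, Interval(-7/3, -8/9)))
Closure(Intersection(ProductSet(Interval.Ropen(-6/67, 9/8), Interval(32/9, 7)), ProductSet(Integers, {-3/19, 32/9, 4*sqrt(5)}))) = ProductSet(Range(0, 2, 1), {32/9})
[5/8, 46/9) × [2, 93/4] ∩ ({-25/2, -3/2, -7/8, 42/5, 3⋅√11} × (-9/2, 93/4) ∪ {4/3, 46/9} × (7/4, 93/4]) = {4/3} × [2, 93/4]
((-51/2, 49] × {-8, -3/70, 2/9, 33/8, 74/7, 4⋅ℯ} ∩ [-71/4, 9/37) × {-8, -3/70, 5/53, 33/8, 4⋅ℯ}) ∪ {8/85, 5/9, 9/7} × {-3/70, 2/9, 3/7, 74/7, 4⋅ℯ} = ({8/85, 5/9, 9/7} × {-3/70, 2/9, 3/7, 74/7, 4⋅ℯ}) ∪ ([-71/4, 9/37) × {-8, -3/70, 33/8, 4⋅ℯ})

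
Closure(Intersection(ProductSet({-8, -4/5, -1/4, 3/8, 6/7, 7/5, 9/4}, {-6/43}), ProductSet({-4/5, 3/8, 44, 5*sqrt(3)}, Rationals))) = ProductSet({-4/5, 3/8}, {-6/43})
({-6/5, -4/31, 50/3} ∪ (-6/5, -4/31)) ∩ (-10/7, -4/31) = [-6/5, -4/31)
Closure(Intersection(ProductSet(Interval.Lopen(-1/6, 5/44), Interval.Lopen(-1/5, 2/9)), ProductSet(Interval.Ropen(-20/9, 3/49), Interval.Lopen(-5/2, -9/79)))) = Union(ProductSet({-1/6, 3/49}, Interval(-1/5, -9/79)), ProductSet(Interval(-1/6, 3/49), {-1/5, -9/79}), ProductSet(Interval.open(-1/6, 3/49), Interval.Lopen(-1/5, -9/79)))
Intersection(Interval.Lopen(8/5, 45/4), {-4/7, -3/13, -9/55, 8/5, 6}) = {6}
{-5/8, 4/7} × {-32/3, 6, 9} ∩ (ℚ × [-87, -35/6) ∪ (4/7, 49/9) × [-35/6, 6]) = {-5/8, 4/7} × {-32/3}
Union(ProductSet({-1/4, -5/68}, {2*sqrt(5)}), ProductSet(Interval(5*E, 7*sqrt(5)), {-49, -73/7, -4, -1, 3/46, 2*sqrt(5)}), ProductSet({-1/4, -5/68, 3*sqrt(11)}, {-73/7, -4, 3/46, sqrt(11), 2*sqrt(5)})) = Union(ProductSet({-1/4, -5/68, 3*sqrt(11)}, {-73/7, -4, 3/46, sqrt(11), 2*sqrt(5)}), ProductSet(Interval(5*E, 7*sqrt(5)), {-49, -73/7, -4, -1, 3/46, 2*sqrt(5)}))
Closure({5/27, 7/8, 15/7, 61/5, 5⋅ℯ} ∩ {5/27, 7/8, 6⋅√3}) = {5/27, 7/8}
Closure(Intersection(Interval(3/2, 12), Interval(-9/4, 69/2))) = Interval(3/2, 12)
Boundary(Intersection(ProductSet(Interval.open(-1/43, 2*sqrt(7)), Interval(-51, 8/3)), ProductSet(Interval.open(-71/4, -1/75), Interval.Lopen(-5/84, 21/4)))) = Union(ProductSet({-1/43, -1/75}, Interval(-5/84, 8/3)), ProductSet(Interval(-1/43, -1/75), {-5/84, 8/3}))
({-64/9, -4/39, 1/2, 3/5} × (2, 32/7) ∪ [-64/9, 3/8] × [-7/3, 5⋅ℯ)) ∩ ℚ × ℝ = ({-64/9, -4/39, 1/2, 3/5} × (2, 32/7)) ∪ ((ℚ ∩ [-64/9, 3/8]) × [-7/3, 5⋅ℯ))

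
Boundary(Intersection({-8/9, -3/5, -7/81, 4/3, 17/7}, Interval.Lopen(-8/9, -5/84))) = {-3/5, -7/81}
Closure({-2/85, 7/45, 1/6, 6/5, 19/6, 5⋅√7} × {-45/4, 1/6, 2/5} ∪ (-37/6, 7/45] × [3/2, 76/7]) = ([-37/6, 7/45] × [3/2, 76/7]) ∪ ({-2/85, 7/45, 1/6, 6/5, 19/6, 5⋅√7} × {-45/4, 1/6, 2/5})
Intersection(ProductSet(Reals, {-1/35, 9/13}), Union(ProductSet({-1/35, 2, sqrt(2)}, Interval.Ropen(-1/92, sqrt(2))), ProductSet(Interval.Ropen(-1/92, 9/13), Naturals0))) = ProductSet({-1/35, 2, sqrt(2)}, {9/13})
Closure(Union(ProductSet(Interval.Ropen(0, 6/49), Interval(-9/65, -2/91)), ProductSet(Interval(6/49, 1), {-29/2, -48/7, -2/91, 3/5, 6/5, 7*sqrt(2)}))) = Union(ProductSet(Interval(0, 6/49), Interval(-9/65, -2/91)), ProductSet(Interval(6/49, 1), {-29/2, -48/7, -2/91, 3/5, 6/5, 7*sqrt(2)}))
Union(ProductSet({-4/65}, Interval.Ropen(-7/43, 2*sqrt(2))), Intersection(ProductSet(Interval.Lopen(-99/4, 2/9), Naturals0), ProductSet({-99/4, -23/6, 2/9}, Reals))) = Union(ProductSet({-4/65}, Interval.Ropen(-7/43, 2*sqrt(2))), ProductSet({-23/6, 2/9}, Naturals0))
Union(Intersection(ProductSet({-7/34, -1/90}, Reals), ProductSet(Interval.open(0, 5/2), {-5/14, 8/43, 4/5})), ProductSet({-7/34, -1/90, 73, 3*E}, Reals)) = ProductSet({-7/34, -1/90, 73, 3*E}, Reals)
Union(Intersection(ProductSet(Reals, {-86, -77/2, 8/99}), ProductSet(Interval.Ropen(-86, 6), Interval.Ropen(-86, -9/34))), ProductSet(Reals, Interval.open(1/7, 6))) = Union(ProductSet(Interval.Ropen(-86, 6), {-86, -77/2}), ProductSet(Reals, Interval.open(1/7, 6)))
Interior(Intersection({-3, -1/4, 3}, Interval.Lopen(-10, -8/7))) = EmptySet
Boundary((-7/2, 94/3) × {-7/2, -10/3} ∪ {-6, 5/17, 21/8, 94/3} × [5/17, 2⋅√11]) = ([-7/2, 94/3] × {-7/2, -10/3}) ∪ ({-6, 5/17, 21/8, 94/3} × [5/17, 2⋅√11])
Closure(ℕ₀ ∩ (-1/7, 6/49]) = {0}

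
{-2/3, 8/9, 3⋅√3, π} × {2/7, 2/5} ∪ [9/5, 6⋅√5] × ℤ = ([9/5, 6⋅√5] × ℤ) ∪ ({-2/3, 8/9, 3⋅√3, π} × {2/7, 2/5})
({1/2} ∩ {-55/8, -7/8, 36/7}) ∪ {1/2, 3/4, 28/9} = {1/2, 3/4, 28/9}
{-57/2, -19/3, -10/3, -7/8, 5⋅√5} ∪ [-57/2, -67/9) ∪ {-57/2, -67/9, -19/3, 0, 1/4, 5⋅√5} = [-57/2, -67/9] ∪ {-19/3, -10/3, -7/8, 0, 1/4, 5⋅√5}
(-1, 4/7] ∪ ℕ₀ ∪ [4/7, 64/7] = (-1, 64/7] ∪ ℕ₀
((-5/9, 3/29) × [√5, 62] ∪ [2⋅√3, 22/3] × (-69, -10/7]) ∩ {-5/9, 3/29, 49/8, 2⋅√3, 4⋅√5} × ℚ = {49/8, 2⋅√3} × (ℚ ∩ (-69, -10/7])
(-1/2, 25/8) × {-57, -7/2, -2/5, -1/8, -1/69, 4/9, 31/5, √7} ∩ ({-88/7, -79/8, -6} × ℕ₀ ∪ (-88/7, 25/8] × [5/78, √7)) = (-1/2, 25/8) × {4/9}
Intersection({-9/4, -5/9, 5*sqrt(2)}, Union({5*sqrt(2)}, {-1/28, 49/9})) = {5*sqrt(2)}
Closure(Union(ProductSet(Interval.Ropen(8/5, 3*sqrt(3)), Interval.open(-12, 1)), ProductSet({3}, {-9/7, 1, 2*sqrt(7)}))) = Union(ProductSet({3}, {-9/7, 1, 2*sqrt(7)}), ProductSet({8/5, 3*sqrt(3)}, Interval(-12, 1)), ProductSet(Interval(8/5, 3*sqrt(3)), {-12, 1}), ProductSet(Interval.Ropen(8/5, 3*sqrt(3)), Interval.open(-12, 1)))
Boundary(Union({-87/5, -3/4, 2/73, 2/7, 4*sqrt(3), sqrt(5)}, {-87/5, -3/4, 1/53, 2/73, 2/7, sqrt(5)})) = {-87/5, -3/4, 1/53, 2/73, 2/7, 4*sqrt(3), sqrt(5)}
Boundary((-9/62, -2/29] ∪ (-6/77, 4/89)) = {-9/62, 4/89}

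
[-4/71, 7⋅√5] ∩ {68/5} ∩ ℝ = {68/5}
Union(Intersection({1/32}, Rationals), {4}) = {1/32, 4}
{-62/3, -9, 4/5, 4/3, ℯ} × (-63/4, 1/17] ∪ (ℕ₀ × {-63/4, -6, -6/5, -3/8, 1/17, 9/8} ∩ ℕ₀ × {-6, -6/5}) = (ℕ₀ × {-6, -6/5}) ∪ ({-62/3, -9, 4/5, 4/3, ℯ} × (-63/4, 1/17])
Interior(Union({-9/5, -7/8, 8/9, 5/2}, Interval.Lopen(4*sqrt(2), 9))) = Interval.open(4*sqrt(2), 9)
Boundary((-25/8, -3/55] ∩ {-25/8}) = ∅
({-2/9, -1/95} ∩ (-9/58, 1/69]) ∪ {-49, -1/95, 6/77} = {-49, -1/95, 6/77}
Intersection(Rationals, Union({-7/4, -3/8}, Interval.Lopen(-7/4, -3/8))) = Intersection(Interval(-7/4, -3/8), Rationals)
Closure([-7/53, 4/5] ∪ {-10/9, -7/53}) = {-10/9} ∪ [-7/53, 4/5]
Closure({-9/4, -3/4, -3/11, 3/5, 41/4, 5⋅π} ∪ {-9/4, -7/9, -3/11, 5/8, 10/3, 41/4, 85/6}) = {-9/4, -7/9, -3/4, -3/11, 3/5, 5/8, 10/3, 41/4, 85/6, 5⋅π}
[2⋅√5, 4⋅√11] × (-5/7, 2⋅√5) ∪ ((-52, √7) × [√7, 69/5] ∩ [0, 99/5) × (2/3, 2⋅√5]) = ([0, √7) × [√7, 2⋅√5]) ∪ ([2⋅√5, 4⋅√11] × (-5/7, 2⋅√5))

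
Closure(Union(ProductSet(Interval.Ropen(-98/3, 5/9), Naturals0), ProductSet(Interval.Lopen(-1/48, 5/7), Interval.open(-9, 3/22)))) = Union(ProductSet({-1/48, 5/7}, Interval(-9, 3/22)), ProductSet(Interval(-98/3, 5/9), Complement(Naturals0, Interval.open(-9, 3/22))), ProductSet(Interval.Ropen(-98/3, 5/9), Naturals0), ProductSet(Interval(-1/48, 5/7), {-9, 3/22}), ProductSet(Interval.Lopen(-1/48, 5/7), Interval.open(-9, 3/22)))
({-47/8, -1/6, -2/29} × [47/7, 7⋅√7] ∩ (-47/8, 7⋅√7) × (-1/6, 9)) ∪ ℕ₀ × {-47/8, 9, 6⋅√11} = ({-1/6, -2/29} × [47/7, 9)) ∪ (ℕ₀ × {-47/8, 9, 6⋅√11})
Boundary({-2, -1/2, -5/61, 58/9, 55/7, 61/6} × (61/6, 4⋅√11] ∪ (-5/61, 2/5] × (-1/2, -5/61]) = ({-5/61, 2/5} × [-1/2, -5/61]) ∪ ([-5/61, 2/5] × {-1/2, -5/61}) ∪ ({-2, -1/2, -5/61, 58/9, 55/7, 61/6} × [61/6, 4⋅√11])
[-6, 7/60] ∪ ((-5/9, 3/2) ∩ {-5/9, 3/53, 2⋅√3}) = [-6, 7/60]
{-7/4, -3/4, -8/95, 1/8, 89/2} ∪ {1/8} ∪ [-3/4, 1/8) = {-7/4, 89/2} ∪ [-3/4, 1/8]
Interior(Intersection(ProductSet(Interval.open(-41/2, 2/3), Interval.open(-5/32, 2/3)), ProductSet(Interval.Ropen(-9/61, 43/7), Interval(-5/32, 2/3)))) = ProductSet(Interval.open(-9/61, 2/3), Interval.open(-5/32, 2/3))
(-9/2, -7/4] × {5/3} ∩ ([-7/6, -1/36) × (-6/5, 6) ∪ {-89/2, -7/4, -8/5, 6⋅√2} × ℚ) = {-7/4} × {5/3}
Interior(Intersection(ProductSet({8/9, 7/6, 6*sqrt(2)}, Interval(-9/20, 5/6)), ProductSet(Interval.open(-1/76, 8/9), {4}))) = EmptySet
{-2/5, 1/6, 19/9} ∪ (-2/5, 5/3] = [-2/5, 5/3] ∪ {19/9}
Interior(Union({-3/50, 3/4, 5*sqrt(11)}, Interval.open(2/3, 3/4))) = Interval.open(2/3, 3/4)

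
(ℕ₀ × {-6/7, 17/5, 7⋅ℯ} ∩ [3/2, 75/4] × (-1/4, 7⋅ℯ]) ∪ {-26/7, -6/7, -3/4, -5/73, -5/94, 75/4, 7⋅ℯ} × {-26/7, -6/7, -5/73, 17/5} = ({2, 3, …, 18} × {17/5, 7⋅ℯ}) ∪ ({-26/7, -6/7, -3/4, -5/73, -5/94, 75/4, 7⋅ℯ} × {-26/7, -6/7, -5/73, 17/5})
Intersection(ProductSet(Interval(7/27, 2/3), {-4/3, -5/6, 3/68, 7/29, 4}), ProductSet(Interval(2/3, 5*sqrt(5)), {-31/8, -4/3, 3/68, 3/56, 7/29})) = ProductSet({2/3}, {-4/3, 3/68, 7/29})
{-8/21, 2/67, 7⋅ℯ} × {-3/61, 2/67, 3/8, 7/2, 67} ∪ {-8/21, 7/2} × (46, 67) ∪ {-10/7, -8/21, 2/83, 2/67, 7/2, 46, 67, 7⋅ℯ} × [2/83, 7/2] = ({-8/21, 7/2} × (46, 67)) ∪ ({-8/21, 2/67, 7⋅ℯ} × {-3/61, 2/67, 3/8, 7/2, 67}) ∪ ({-10/7, -8/21, 2/83, 2/67, 7/2, 46, 67, 7⋅ℯ} × [2/83, 7/2])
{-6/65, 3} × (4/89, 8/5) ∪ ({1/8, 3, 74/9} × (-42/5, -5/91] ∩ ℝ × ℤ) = ({-6/65, 3} × (4/89, 8/5)) ∪ ({1/8, 3, 74/9} × {-8, -7, …, -1})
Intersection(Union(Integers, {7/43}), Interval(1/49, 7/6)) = Union({7/43}, Range(1, 2, 1))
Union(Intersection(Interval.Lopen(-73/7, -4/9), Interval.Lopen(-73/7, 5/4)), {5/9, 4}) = Union({5/9, 4}, Interval.Lopen(-73/7, -4/9))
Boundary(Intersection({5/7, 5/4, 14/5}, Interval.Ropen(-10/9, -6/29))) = EmptySet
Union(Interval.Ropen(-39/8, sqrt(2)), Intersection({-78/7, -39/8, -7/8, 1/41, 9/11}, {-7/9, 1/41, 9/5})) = Interval.Ropen(-39/8, sqrt(2))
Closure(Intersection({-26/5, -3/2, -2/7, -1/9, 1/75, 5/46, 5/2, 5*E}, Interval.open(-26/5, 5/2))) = {-3/2, -2/7, -1/9, 1/75, 5/46}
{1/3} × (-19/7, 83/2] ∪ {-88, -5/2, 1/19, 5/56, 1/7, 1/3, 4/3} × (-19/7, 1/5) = ({1/3} × (-19/7, 83/2]) ∪ ({-88, -5/2, 1/19, 5/56, 1/7, 1/3, 4/3} × (-19/7, 1/5))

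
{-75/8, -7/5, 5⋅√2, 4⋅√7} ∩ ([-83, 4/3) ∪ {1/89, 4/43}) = {-75/8, -7/5}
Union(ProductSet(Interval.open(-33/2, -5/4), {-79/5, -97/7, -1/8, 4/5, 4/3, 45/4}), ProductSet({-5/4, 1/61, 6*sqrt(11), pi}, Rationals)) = Union(ProductSet({-5/4, 1/61, 6*sqrt(11), pi}, Rationals), ProductSet(Interval.open(-33/2, -5/4), {-79/5, -97/7, -1/8, 4/5, 4/3, 45/4}))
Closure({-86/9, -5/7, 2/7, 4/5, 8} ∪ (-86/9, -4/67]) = [-86/9, -4/67] ∪ {2/7, 4/5, 8}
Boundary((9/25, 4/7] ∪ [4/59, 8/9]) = {4/59, 8/9}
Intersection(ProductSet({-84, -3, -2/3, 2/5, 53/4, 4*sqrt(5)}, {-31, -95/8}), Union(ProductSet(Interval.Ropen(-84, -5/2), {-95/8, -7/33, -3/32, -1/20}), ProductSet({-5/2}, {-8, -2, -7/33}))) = ProductSet({-84, -3}, {-95/8})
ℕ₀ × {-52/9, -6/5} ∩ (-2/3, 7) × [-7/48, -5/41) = ∅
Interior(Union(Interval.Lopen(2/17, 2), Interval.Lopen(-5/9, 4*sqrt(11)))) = Interval.open(-5/9, 4*sqrt(11))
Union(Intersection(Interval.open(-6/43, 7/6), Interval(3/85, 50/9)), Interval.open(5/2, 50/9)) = Union(Interval.Ropen(3/85, 7/6), Interval.open(5/2, 50/9))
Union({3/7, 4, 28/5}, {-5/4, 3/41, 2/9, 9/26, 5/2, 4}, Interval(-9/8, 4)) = Union({-5/4, 28/5}, Interval(-9/8, 4))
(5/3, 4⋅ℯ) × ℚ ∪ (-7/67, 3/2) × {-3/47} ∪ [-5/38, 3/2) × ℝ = ([-5/38, 3/2) × ℝ) ∪ ((5/3, 4⋅ℯ) × ℚ)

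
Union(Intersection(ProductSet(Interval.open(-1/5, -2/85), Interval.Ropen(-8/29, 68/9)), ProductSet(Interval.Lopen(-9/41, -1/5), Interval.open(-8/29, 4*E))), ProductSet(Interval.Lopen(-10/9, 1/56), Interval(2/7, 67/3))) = ProductSet(Interval.Lopen(-10/9, 1/56), Interval(2/7, 67/3))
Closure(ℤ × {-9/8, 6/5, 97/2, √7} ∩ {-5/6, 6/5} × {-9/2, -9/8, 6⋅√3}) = ∅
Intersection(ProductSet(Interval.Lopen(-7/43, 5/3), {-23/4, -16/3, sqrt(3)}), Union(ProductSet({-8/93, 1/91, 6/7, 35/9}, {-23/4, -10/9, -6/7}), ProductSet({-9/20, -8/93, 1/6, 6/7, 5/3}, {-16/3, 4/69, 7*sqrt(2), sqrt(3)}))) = Union(ProductSet({-8/93, 1/91, 6/7}, {-23/4}), ProductSet({-8/93, 1/6, 6/7, 5/3}, {-16/3, sqrt(3)}))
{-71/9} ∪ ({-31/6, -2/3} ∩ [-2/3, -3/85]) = {-71/9, -2/3}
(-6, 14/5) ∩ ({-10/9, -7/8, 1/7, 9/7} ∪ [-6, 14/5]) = (-6, 14/5)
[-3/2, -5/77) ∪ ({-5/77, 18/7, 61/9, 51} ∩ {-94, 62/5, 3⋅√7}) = [-3/2, -5/77)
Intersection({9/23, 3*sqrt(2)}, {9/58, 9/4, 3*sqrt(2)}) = {3*sqrt(2)}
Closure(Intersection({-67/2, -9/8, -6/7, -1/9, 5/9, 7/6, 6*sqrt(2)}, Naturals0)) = EmptySet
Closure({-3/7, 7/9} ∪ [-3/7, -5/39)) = [-3/7, -5/39] ∪ {7/9}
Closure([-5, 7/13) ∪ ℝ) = (-∞, ∞)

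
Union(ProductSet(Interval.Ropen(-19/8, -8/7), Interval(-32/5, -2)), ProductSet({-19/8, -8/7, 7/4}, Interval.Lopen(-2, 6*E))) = Union(ProductSet({-19/8, -8/7, 7/4}, Interval.Lopen(-2, 6*E)), ProductSet(Interval.Ropen(-19/8, -8/7), Interval(-32/5, -2)))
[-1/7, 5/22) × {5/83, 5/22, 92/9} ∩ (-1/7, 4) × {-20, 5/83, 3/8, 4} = (-1/7, 5/22) × {5/83}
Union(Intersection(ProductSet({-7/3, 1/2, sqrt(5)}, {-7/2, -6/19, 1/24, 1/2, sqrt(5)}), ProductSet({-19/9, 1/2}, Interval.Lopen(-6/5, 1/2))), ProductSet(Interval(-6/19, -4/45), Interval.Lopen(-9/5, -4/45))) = Union(ProductSet({1/2}, {-6/19, 1/24, 1/2}), ProductSet(Interval(-6/19, -4/45), Interval.Lopen(-9/5, -4/45)))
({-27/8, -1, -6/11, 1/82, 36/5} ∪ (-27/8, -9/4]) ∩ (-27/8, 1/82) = (-27/8, -9/4] ∪ {-1, -6/11}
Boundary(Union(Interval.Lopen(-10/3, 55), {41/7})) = {-10/3, 55}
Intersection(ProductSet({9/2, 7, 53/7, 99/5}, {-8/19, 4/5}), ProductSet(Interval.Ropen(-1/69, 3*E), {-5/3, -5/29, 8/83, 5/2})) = EmptySet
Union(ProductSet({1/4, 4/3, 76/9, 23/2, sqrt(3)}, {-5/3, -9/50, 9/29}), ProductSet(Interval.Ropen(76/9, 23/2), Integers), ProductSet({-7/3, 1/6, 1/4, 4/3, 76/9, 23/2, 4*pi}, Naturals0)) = Union(ProductSet({1/4, 4/3, 76/9, 23/2, sqrt(3)}, {-5/3, -9/50, 9/29}), ProductSet({-7/3, 1/6, 1/4, 4/3, 76/9, 23/2, 4*pi}, Naturals0), ProductSet(Interval.Ropen(76/9, 23/2), Integers))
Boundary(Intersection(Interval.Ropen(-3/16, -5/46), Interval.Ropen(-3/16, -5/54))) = {-3/16, -5/46}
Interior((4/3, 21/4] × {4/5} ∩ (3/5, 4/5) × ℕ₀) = ∅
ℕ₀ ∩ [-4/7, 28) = {0, 1, …, 27}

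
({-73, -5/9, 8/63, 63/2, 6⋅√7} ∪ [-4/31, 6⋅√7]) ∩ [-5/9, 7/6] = {-5/9} ∪ [-4/31, 7/6]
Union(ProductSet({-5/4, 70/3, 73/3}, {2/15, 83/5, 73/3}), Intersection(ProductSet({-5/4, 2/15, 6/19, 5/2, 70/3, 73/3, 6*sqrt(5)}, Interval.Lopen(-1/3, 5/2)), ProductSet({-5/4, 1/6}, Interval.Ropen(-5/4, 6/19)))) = Union(ProductSet({-5/4}, Interval.open(-1/3, 6/19)), ProductSet({-5/4, 70/3, 73/3}, {2/15, 83/5, 73/3}))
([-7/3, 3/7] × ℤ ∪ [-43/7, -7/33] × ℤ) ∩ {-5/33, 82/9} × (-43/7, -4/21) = {-5/33} × {-6, -5, …, -1}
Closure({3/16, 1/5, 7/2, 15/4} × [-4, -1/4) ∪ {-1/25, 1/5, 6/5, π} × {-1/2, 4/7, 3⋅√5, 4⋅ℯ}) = ({3/16, 1/5, 7/2, 15/4} × [-4, -1/4]) ∪ ({-1/25, 1/5, 6/5, π} × {-1/2, 4/7, 3⋅√5, 4⋅ℯ})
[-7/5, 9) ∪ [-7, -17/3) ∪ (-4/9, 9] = [-7, -17/3) ∪ [-7/5, 9]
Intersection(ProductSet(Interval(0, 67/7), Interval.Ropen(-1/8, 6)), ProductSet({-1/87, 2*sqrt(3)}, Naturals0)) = ProductSet({2*sqrt(3)}, Range(0, 6, 1))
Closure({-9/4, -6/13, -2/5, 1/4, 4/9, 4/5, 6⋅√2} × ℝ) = {-9/4, -6/13, -2/5, 1/4, 4/9, 4/5, 6⋅√2} × ℝ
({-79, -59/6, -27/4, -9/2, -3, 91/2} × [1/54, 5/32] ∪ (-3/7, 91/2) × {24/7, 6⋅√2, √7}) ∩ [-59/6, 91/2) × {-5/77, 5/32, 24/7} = ({-59/6, -27/4, -9/2, -3} × {5/32}) ∪ ((-3/7, 91/2) × {24/7})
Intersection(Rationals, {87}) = {87}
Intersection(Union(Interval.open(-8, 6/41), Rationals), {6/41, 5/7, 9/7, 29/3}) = {6/41, 5/7, 9/7, 29/3}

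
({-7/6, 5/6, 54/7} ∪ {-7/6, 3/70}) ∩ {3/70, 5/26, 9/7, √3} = {3/70}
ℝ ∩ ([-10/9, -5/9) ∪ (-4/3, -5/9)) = (-4/3, -5/9)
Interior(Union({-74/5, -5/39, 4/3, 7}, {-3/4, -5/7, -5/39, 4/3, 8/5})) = EmptySet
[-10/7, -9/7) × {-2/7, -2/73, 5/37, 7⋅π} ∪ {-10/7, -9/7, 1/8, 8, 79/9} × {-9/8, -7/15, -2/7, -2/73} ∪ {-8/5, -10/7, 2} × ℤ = ({-8/5, -10/7, 2} × ℤ) ∪ ({-10/7, -9/7, 1/8, 8, 79/9} × {-9/8, -7/15, -2/7, -2/73}) ∪ ([-10/7, -9/7) × {-2/7, -2/73, 5/37, 7⋅π})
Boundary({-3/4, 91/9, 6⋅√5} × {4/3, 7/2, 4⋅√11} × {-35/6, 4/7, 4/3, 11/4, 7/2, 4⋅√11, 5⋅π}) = {-3/4, 91/9, 6⋅√5} × {4/3, 7/2, 4⋅√11} × {-35/6, 4/7, 4/3, 11/4, 7/2, 4⋅√11, 5⋅π}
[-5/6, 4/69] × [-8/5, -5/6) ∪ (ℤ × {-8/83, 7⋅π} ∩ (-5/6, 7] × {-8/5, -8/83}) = ({0, 1, …, 7} × {-8/83}) ∪ ([-5/6, 4/69] × [-8/5, -5/6))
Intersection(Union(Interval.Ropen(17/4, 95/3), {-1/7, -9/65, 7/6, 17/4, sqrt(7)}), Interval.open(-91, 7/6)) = {-1/7, -9/65}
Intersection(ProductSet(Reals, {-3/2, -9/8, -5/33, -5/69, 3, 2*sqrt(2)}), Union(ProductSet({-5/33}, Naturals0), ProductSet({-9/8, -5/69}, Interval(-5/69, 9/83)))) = Union(ProductSet({-5/33}, {3}), ProductSet({-9/8, -5/69}, {-5/69}))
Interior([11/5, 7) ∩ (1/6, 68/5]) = (11/5, 7)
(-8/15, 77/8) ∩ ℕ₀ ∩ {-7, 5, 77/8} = {5}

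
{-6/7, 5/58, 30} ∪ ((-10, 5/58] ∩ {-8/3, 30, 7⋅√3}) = {-8/3, -6/7, 5/58, 30}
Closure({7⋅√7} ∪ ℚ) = ℝ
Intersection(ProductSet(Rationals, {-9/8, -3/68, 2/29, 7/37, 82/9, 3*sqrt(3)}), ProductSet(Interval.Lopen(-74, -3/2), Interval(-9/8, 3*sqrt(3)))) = ProductSet(Intersection(Interval.Lopen(-74, -3/2), Rationals), {-9/8, -3/68, 2/29, 7/37, 3*sqrt(3)})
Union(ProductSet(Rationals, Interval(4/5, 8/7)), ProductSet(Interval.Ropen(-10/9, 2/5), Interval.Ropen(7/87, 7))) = Union(ProductSet(Interval.Ropen(-10/9, 2/5), Interval.Ropen(7/87, 7)), ProductSet(Rationals, Interval(4/5, 8/7)))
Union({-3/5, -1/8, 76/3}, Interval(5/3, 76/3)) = Union({-3/5, -1/8}, Interval(5/3, 76/3))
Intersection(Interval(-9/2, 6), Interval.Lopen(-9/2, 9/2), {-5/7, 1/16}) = {-5/7, 1/16}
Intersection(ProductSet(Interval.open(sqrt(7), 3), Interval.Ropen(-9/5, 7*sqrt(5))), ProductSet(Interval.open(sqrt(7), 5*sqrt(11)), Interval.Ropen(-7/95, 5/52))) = ProductSet(Interval.open(sqrt(7), 3), Interval.Ropen(-7/95, 5/52))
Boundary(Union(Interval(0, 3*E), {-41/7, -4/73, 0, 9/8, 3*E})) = {-41/7, -4/73, 0, 3*E}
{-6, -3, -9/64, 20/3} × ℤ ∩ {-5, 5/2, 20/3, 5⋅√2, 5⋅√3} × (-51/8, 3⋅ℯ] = {20/3} × {-6, -5, …, 8}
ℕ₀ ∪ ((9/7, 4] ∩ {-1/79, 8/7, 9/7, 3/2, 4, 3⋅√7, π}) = ℕ₀ ∪ {3/2, π}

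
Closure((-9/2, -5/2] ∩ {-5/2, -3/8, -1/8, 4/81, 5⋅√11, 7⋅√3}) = {-5/2}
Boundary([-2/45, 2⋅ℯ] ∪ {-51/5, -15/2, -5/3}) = {-51/5, -15/2, -5/3, -2/45, 2⋅ℯ}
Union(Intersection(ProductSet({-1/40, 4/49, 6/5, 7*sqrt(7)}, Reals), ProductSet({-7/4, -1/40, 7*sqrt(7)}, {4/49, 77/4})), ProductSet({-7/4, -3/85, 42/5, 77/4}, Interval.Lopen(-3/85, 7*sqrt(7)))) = Union(ProductSet({-1/40, 7*sqrt(7)}, {4/49, 77/4}), ProductSet({-7/4, -3/85, 42/5, 77/4}, Interval.Lopen(-3/85, 7*sqrt(7))))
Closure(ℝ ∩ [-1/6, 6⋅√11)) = [-1/6, 6⋅√11]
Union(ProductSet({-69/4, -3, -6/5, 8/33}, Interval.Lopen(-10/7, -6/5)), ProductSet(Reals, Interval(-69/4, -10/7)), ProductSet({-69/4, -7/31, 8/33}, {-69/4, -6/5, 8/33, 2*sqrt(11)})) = Union(ProductSet({-69/4, -7/31, 8/33}, {-69/4, -6/5, 8/33, 2*sqrt(11)}), ProductSet({-69/4, -3, -6/5, 8/33}, Interval.Lopen(-10/7, -6/5)), ProductSet(Reals, Interval(-69/4, -10/7)))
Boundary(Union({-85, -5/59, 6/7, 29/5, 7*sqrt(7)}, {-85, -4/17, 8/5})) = {-85, -4/17, -5/59, 6/7, 8/5, 29/5, 7*sqrt(7)}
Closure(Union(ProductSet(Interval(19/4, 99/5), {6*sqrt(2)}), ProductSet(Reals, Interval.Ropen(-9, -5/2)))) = Union(ProductSet(Interval(19/4, 99/5), {6*sqrt(2)}), ProductSet(Reals, Interval(-9, -5/2)))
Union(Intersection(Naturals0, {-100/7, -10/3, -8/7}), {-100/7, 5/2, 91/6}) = {-100/7, 5/2, 91/6}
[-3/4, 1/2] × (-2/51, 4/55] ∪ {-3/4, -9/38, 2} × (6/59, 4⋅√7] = ([-3/4, 1/2] × (-2/51, 4/55]) ∪ ({-3/4, -9/38, 2} × (6/59, 4⋅√7])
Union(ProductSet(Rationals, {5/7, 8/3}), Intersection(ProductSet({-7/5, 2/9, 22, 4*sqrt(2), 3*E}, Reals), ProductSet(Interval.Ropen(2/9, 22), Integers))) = Union(ProductSet({2/9, 4*sqrt(2), 3*E}, Integers), ProductSet(Rationals, {5/7, 8/3}))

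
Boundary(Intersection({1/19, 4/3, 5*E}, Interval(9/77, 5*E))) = {4/3, 5*E}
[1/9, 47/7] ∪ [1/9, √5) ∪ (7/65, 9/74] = (7/65, 47/7]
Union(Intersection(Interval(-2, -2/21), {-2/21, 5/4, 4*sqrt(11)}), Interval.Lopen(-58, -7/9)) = Union({-2/21}, Interval.Lopen(-58, -7/9))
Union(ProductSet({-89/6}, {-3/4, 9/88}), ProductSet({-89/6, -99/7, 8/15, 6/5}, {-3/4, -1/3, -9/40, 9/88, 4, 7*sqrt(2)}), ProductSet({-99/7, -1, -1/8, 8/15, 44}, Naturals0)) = Union(ProductSet({-89/6, -99/7, 8/15, 6/5}, {-3/4, -1/3, -9/40, 9/88, 4, 7*sqrt(2)}), ProductSet({-99/7, -1, -1/8, 8/15, 44}, Naturals0))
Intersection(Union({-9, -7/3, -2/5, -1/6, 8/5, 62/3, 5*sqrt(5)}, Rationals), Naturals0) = Naturals0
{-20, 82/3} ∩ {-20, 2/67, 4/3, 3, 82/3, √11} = {-20, 82/3}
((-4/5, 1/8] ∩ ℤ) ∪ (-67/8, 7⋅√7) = (-67/8, 7⋅√7) ∪ {0}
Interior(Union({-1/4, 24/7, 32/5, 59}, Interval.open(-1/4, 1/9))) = Interval.open(-1/4, 1/9)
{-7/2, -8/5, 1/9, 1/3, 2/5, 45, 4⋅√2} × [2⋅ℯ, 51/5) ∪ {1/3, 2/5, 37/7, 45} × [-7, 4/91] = ({1/3, 2/5, 37/7, 45} × [-7, 4/91]) ∪ ({-7/2, -8/5, 1/9, 1/3, 2/5, 45, 4⋅√2} × [2⋅ℯ, 51/5))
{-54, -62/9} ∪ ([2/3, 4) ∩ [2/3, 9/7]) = {-54, -62/9} ∪ [2/3, 9/7]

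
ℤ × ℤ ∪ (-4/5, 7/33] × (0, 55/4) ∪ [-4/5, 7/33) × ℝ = (ℤ × ℤ) ∪ ([-4/5, 7/33) × ℝ) ∪ ((-4/5, 7/33] × (0, 55/4))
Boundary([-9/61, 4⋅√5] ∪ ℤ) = {-9/61, 4⋅√5} ∪ (ℤ \ (-9/61, 4⋅√5))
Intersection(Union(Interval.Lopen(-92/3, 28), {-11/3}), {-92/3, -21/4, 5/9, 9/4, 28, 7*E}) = {-21/4, 5/9, 9/4, 28, 7*E}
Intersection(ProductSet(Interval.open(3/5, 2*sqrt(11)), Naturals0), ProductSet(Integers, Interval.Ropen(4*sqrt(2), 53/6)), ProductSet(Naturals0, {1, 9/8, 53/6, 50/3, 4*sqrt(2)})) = EmptySet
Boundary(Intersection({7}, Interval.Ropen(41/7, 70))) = {7}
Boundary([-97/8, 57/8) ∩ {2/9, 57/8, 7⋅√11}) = {2/9}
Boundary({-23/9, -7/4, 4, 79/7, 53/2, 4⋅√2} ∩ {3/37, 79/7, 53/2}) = {79/7, 53/2}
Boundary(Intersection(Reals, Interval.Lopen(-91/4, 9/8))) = {-91/4, 9/8}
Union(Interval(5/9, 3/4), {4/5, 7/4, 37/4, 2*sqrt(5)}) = Union({4/5, 7/4, 37/4, 2*sqrt(5)}, Interval(5/9, 3/4))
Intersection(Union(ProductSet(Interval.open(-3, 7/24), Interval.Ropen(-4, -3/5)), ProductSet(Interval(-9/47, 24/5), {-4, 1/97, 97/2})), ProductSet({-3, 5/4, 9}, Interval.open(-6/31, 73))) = ProductSet({5/4}, {1/97, 97/2})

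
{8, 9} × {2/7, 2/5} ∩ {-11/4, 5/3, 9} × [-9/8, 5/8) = {9} × {2/7, 2/5}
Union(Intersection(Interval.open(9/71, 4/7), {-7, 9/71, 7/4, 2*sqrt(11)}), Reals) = Reals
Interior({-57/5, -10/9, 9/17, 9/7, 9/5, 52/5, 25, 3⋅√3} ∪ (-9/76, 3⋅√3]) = (-9/76, 3⋅√3)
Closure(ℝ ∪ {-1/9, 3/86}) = ℝ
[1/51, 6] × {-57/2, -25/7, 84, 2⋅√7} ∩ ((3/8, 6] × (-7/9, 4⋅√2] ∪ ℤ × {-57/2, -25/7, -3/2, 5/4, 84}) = ({1, 2, …, 6} × {-57/2, -25/7, 84}) ∪ ((3/8, 6] × {2⋅√7})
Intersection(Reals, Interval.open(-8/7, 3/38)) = Interval.open(-8/7, 3/38)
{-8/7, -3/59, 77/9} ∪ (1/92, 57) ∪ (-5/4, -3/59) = (-5/4, -3/59] ∪ (1/92, 57)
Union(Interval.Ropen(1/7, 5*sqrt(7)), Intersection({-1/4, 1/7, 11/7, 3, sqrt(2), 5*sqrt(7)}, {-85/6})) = Interval.Ropen(1/7, 5*sqrt(7))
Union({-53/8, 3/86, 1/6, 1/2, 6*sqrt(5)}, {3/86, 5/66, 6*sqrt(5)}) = {-53/8, 3/86, 5/66, 1/6, 1/2, 6*sqrt(5)}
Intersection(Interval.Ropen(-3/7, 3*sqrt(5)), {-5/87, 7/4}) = {-5/87, 7/4}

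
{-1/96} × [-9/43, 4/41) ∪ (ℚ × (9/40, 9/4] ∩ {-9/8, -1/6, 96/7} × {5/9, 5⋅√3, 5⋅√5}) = ({-9/8, -1/6, 96/7} × {5/9}) ∪ ({-1/96} × [-9/43, 4/41))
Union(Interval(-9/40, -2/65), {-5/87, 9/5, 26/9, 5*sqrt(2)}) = Union({9/5, 26/9, 5*sqrt(2)}, Interval(-9/40, -2/65))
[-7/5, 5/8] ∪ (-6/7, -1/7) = [-7/5, 5/8]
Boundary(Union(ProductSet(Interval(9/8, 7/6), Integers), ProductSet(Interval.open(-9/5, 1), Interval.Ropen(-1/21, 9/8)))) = Union(ProductSet({-9/5, 1}, Interval(-1/21, 9/8)), ProductSet(Interval(-9/5, 1), {-1/21, 9/8}), ProductSet(Interval(9/8, 7/6), Integers))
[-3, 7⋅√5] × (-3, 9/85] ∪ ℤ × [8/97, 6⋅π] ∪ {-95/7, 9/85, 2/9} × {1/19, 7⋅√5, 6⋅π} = (ℤ × [8/97, 6⋅π]) ∪ ({-95/7, 9/85, 2/9} × {1/19, 7⋅√5, 6⋅π}) ∪ ([-3, 7⋅√5] × (-3, 9/85])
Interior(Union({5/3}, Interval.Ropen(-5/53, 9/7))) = Interval.open(-5/53, 9/7)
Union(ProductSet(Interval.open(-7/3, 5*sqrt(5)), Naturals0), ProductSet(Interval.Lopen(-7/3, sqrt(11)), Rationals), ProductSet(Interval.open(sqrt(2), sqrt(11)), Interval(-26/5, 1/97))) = Union(ProductSet(Interval.Lopen(-7/3, sqrt(11)), Rationals), ProductSet(Interval.open(-7/3, 5*sqrt(5)), Naturals0), ProductSet(Interval.open(sqrt(2), sqrt(11)), Interval(-26/5, 1/97)))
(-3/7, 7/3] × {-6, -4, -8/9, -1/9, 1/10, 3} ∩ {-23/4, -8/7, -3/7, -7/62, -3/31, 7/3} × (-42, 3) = {-7/62, -3/31, 7/3} × {-6, -4, -8/9, -1/9, 1/10}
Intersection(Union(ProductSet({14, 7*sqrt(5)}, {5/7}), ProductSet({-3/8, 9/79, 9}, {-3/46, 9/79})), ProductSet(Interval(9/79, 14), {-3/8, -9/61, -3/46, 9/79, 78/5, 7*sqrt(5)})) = ProductSet({9/79, 9}, {-3/46, 9/79})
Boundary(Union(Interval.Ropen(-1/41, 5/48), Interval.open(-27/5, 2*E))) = {-27/5, 2*E}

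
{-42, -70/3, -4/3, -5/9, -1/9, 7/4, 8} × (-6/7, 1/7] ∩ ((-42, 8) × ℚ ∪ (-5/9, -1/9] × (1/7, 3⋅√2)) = {-70/3, -4/3, -5/9, -1/9, 7/4} × (ℚ ∩ (-6/7, 1/7])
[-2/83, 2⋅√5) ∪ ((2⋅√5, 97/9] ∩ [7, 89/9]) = [-2/83, 2⋅√5) ∪ [7, 89/9]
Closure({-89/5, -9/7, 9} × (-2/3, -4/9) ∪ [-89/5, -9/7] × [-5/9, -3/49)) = ({-89/5, -9/7, 9} × [-2/3, -4/9]) ∪ ([-89/5, -9/7] × [-5/9, -3/49])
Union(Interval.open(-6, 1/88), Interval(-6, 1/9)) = Interval(-6, 1/9)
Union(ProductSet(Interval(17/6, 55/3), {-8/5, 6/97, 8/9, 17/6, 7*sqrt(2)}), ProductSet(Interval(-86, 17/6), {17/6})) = Union(ProductSet(Interval(-86, 17/6), {17/6}), ProductSet(Interval(17/6, 55/3), {-8/5, 6/97, 8/9, 17/6, 7*sqrt(2)}))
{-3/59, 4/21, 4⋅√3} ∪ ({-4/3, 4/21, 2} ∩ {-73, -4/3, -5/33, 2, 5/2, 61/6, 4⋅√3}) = {-4/3, -3/59, 4/21, 2, 4⋅√3}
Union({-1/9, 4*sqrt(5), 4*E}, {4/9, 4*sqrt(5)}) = {-1/9, 4/9, 4*sqrt(5), 4*E}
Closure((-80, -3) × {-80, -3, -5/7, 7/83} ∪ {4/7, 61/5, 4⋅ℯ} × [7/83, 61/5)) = ([-80, -3] × {-80, -3, -5/7, 7/83}) ∪ ({4/7, 61/5, 4⋅ℯ} × [7/83, 61/5])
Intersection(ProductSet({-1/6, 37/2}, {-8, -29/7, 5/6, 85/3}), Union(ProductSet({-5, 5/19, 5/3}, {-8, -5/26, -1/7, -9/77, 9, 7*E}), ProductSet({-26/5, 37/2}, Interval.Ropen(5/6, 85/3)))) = ProductSet({37/2}, {5/6})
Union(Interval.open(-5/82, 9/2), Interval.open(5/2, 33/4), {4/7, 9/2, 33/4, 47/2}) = Union({47/2}, Interval.Lopen(-5/82, 33/4))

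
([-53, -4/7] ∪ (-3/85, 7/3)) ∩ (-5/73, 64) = (-3/85, 7/3)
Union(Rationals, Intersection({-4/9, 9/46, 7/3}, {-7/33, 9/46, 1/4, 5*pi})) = Rationals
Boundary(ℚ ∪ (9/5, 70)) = (-∞, 9/5] ∪ [70, ∞)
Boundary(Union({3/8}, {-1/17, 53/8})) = {-1/17, 3/8, 53/8}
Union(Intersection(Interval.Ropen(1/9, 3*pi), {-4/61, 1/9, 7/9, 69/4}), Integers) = Union({1/9, 7/9}, Integers)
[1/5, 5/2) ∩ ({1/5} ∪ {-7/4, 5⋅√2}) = {1/5}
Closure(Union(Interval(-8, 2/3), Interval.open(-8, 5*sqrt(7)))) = Interval(-8, 5*sqrt(7))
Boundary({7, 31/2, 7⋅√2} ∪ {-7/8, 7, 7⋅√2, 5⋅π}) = {-7/8, 7, 31/2, 7⋅√2, 5⋅π}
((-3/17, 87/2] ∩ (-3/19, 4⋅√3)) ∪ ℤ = ℤ ∪ (-3/19, 4⋅√3)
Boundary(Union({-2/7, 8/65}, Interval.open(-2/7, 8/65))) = {-2/7, 8/65}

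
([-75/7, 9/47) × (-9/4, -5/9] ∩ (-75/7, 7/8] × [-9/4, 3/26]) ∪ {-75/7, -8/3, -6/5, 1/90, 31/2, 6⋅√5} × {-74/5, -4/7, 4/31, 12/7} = ((-75/7, 9/47) × (-9/4, -5/9]) ∪ ({-75/7, -8/3, -6/5, 1/90, 31/2, 6⋅√5} × {-74/5, -4/7, 4/31, 12/7})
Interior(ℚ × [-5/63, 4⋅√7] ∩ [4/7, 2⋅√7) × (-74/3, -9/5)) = ∅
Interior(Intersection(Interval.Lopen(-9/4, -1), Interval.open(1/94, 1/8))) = EmptySet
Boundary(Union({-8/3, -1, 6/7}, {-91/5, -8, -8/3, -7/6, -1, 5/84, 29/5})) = {-91/5, -8, -8/3, -7/6, -1, 5/84, 6/7, 29/5}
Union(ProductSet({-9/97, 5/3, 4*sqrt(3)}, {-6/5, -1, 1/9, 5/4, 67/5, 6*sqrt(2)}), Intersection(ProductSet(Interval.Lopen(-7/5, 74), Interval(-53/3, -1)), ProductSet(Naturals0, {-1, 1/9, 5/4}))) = Union(ProductSet({-9/97, 5/3, 4*sqrt(3)}, {-6/5, -1, 1/9, 5/4, 67/5, 6*sqrt(2)}), ProductSet(Range(0, 75, 1), {-1}))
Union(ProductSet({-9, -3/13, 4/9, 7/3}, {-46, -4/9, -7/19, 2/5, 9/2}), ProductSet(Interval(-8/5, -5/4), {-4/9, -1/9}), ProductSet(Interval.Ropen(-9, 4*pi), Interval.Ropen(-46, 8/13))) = Union(ProductSet({-9, -3/13, 4/9, 7/3}, {-46, -4/9, -7/19, 2/5, 9/2}), ProductSet(Interval.Ropen(-9, 4*pi), Interval.Ropen(-46, 8/13)))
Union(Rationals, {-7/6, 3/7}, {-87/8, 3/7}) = Rationals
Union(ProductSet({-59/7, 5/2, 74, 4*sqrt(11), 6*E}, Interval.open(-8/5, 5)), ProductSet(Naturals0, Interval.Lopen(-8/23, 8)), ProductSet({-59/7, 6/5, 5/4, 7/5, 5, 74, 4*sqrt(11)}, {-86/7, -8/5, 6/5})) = Union(ProductSet({-59/7, 5/2, 74, 4*sqrt(11), 6*E}, Interval.open(-8/5, 5)), ProductSet({-59/7, 6/5, 5/4, 7/5, 5, 74, 4*sqrt(11)}, {-86/7, -8/5, 6/5}), ProductSet(Naturals0, Interval.Lopen(-8/23, 8)))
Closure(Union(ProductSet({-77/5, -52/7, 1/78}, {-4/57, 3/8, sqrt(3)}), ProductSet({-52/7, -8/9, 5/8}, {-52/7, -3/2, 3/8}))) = Union(ProductSet({-77/5, -52/7, 1/78}, {-4/57, 3/8, sqrt(3)}), ProductSet({-52/7, -8/9, 5/8}, {-52/7, -3/2, 3/8}))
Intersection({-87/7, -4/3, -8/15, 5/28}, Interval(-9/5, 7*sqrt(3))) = {-4/3, -8/15, 5/28}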